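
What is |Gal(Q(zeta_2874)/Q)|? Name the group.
|Gal(Q(zeta_2874)/Q)| = phi(2874) = 956; group ≅ (Z/2874Z)^* ≅ Z/2Z × Z/478Z

The n-th cyclotomic polynomial Φ_2874(x) is the minimal polynomial of zeta_2874 over Q and has degree phi(2874) = 956. So Q(zeta_2874) is a degree-956 Galois extension with Galois group (Z/2874Z)^*. By CRT, (Z/2874Z)^* ≅ (Z/2Z)^* × (Z/3Z)^* × (Z/479Z)^*. Each prime-power unit group is (Z/2Z)^* ≅ trivial group (order 1); (Z/3Z)^* ≅ Z/2Z; (Z/479Z)^* ≅ Z/478Z. Hence Gal(Q(zeta_2874)/Q) ≅ Z/2Z × Z/478Z.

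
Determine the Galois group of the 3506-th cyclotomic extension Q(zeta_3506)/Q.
|Gal(Q(zeta_3506)/Q)| = phi(3506) = 1752; group ≅ (Z/3506Z)^* ≅ Z/1752Z

The n-th cyclotomic polynomial Φ_3506(x) is the minimal polynomial of zeta_3506 over Q and has degree phi(3506) = 1752. So Q(zeta_3506) is a degree-1752 Galois extension with Galois group (Z/3506Z)^*. By CRT, (Z/3506Z)^* ≅ (Z/2Z)^* × (Z/1753Z)^*. Each prime-power unit group is (Z/2Z)^* ≅ trivial group (order 1); (Z/1753Z)^* ≅ Z/1752Z. Hence Gal(Q(zeta_3506)/Q) ≅ Z/1752Z.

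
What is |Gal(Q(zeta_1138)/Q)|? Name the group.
|Gal(Q(zeta_1138)/Q)| = phi(1138) = 568; group ≅ (Z/1138Z)^* ≅ Z/568Z

The n-th cyclotomic polynomial Φ_1138(x) is the minimal polynomial of zeta_1138 over Q and has degree phi(1138) = 568. So Q(zeta_1138) is a degree-568 Galois extension with Galois group (Z/1138Z)^*. By CRT, (Z/1138Z)^* ≅ (Z/2Z)^* × (Z/569Z)^*. Each prime-power unit group is (Z/2Z)^* ≅ trivial group (order 1); (Z/569Z)^* ≅ Z/568Z. Hence Gal(Q(zeta_1138)/Q) ≅ Z/568Z.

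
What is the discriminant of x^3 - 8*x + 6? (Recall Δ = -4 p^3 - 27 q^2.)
Δ = 1076

For a depressed cubic x^3 + p x + q the discriminant is Δ = -4 p^3 - 27 q^2 = -4*(-8)^3 - 27*(6)^2 = 2048 - 972 = 1076.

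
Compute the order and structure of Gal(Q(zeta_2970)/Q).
|Gal(Q(zeta_2970)/Q)| = phi(2970) = 720; group ≅ (Z/2970Z)^* ≅ Z/4Z × Z/10Z × Z/18Z

The n-th cyclotomic polynomial Φ_2970(x) is the minimal polynomial of zeta_2970 over Q and has degree phi(2970) = 720. So Q(zeta_2970) is a degree-720 Galois extension with Galois group (Z/2970Z)^*. By CRT, (Z/2970Z)^* ≅ (Z/2Z)^* × (Z/27Z)^* × (Z/5Z)^* × (Z/11Z)^*. Each prime-power unit group is (Z/2Z)^* ≅ trivial group (order 1); (Z/27Z)^* ≅ Z/18Z; (Z/5Z)^* ≅ Z/4Z; (Z/11Z)^* ≅ Z/10Z. Hence Gal(Q(zeta_2970)/Q) ≅ Z/4Z × Z/10Z × Z/18Z.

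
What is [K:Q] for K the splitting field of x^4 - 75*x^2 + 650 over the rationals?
[K:Q] = 4

f factors as (x^2 - 10)(x^2 - 65); the splitting field is K = Q(sqrt(10), sqrt(65)). Since 10, 65, and 650 are all non-squares in Q, the three subfields Q(sqrt(10)), Q(sqrt(65)), Q(sqrt(650)) are distinct degree-2 extensions, so [K:Q] = 4 (Klein four Galois group).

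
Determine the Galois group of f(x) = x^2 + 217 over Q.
Gal(K/Q) = Z/2Z (cyclic of order 2)

x^2 + 217 is irreducible over Q since -217 is not a rational square. The splitting field Q(sqrt(-217)) has degree 2 over Q, and its unique nontrivial automorphism is sqrt(-217) ↦ -sqrt(-217). Hence Gal(Q(sqrt(-217))/Q) = Z/2Z.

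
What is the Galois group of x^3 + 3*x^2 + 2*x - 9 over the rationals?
Gal(K/Q) = S_3 (symmetric group of order 6)

Compute the discriminant of x^3 + (3)*x^2 + (2)*x + (-9): Δ = -2183. Since Δ is not a rational square, the Galois group is not contained in A_3; it must be the full S_3 (irreducibility of the cubic rules out anything smaller).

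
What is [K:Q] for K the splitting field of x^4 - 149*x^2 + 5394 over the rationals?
[K:Q] = 4

f factors as (x^2 - 62)(x^2 - 87); the splitting field is K = Q(sqrt(62), sqrt(87)). Since 62, 87, and 5394 are all non-squares in Q, the three subfields Q(sqrt(62)), Q(sqrt(87)), Q(sqrt(5394)) are distinct degree-2 extensions, so [K:Q] = 4 (Klein four Galois group).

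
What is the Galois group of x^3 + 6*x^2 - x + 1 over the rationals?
Gal(K/Q) = S_3 (symmetric group of order 6)

Compute the discriminant of x^3 + (6)*x^2 + (-1)*x + (1): Δ = -959. Since Δ is not a rational square, the Galois group is not contained in A_3; it must be the full S_3 (irreducibility of the cubic rules out anything smaller).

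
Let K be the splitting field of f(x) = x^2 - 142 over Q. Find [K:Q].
[K:Q] = 2

The polynomial x^2 - 142 is irreducible over Q since 142 is not a perfect square. Its splitting field is Q(sqrt(142)), which has degree 2 over Q.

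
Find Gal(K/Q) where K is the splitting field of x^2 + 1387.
Gal(K/Q) = Z/2Z (cyclic of order 2)

x^2 + 1387 is irreducible over Q since -1387 is not a rational square. The splitting field Q(sqrt(-1387)) has degree 2 over Q, and its unique nontrivial automorphism is sqrt(-1387) ↦ -sqrt(-1387). Hence Gal(Q(sqrt(-1387))/Q) = Z/2Z.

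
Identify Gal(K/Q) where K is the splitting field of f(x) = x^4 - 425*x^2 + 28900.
Gal(K/Q) = Z/2Z (cyclic of order 2)

f factors as (x^2 - 340)(x^2 - 85), so the splitting field is K = Q(sqrt(340), sqrt(85)). The squarefree part of 340 is 85 and the squarefree part of 85 is also 85, so sqrt(340) and sqrt(85) are both rational multiples of sqrt(85). Hence Q(sqrt(340)) = Q(sqrt(85)) = Q(sqrt(85)), and the splitting field collapses to a single degree-2 extension with Galois group Z/2Z.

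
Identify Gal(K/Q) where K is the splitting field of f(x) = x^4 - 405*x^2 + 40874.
Gal(K/Q) = V_4 (Klein four-group, Z/2Z × Z/2Z)

f factors as (x^2 - 214)(x^2 - 191), so the splitting field is K = Q(sqrt(214), sqrt(191)). The elements 214, 191, 40874 are all non-squares in Q, so sqrt(214) and sqrt(191) generate independent quadratic extensions. Thus [K:Q] = 4 and Gal(K/Q) is generated by the two order-2 automorphisms sqrt(214) ↦ -sqrt(214) and sqrt(191) ↦ -sqrt(191), giving V_4.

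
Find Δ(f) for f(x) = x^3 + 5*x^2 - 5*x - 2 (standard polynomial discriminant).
Δ = 2917

For x^3 + a x^2 + b x + c the discriminant is Δ = 18 a b c - 4 a^3 c + a^2 b^2 - 4 b^3 - 27 c^2.
Plug a = 5, b = -5, c = -2:
  18*(5)*(-5)*(-2) - 4*(5)^3*(-2) + (5)^2*(-5)^2 - 4*(-5)^3 - 27*(-2)^2
  = 900 + (1000) + 625 + (500) + (-108)
  = 2917.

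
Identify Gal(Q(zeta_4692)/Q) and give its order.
|Gal(Q(zeta_4692)/Q)| = phi(4692) = 1408; group ≅ (Z/4692Z)^* ≅ Z/2Z × Z/2Z × Z/16Z × Z/22Z

The n-th cyclotomic polynomial Φ_4692(x) is the minimal polynomial of zeta_4692 over Q and has degree phi(4692) = 1408. So Q(zeta_4692) is a degree-1408 Galois extension with Galois group (Z/4692Z)^*. By CRT, (Z/4692Z)^* ≅ (Z/4Z)^* × (Z/3Z)^* × (Z/17Z)^* × (Z/23Z)^*. Each prime-power unit group is (Z/4Z)^* ≅ Z/2Z; (Z/3Z)^* ≅ Z/2Z; (Z/17Z)^* ≅ Z/16Z; (Z/23Z)^* ≅ Z/22Z. Hence Gal(Q(zeta_4692)/Q) ≅ Z/2Z × Z/2Z × Z/16Z × Z/22Z.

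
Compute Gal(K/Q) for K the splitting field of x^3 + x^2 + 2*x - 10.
Gal(K/Q) = S_3 (symmetric group of order 6)

Compute the discriminant of x^3 + (1)*x^2 + (2)*x + (-10): Δ = -3048. Since Δ is not a rational square, the Galois group is not contained in A_3; it must be the full S_3 (irreducibility of the cubic rules out anything smaller).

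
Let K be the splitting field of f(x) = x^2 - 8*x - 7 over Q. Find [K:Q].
[K:Q] = 2

The discriminant of x^2 + (-8)*x + (-7) is b^2 - 4c = 64 - (-28) = 92. Since 92 is not a perfect square in Q, the polynomial is irreducible over Q. Its two roots generate a degree-2 extension, so [K:Q] = 2.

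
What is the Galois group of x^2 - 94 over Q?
Gal(K/Q) = Z/2Z (cyclic of order 2)

x^2 - 94 is irreducible over Q since 94 is not a rational square. The splitting field Q(sqrt(94)) has degree 2 over Q, and its unique nontrivial automorphism is sqrt(94) ↦ -sqrt(94). Hence Gal(Q(sqrt(94))/Q) = Z/2Z.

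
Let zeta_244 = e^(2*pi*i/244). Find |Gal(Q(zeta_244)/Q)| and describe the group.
|Gal(Q(zeta_244)/Q)| = phi(244) = 120; group ≅ (Z/244Z)^* ≅ Z/2Z × Z/60Z

The n-th cyclotomic polynomial Φ_244(x) is the minimal polynomial of zeta_244 over Q and has degree phi(244) = 120. So Q(zeta_244) is a degree-120 Galois extension with Galois group (Z/244Z)^*. By CRT, (Z/244Z)^* ≅ (Z/4Z)^* × (Z/61Z)^*. Each prime-power unit group is (Z/4Z)^* ≅ Z/2Z; (Z/61Z)^* ≅ Z/60Z. Hence Gal(Q(zeta_244)/Q) ≅ Z/2Z × Z/60Z.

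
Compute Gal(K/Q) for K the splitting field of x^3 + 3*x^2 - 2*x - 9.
Gal(K/Q) = S_3 (symmetric group of order 6)

Compute the discriminant of x^3 + (3)*x^2 + (-2)*x + (-9): Δ = -175. Since Δ is not a rational square, the Galois group is not contained in A_3; it must be the full S_3 (irreducibility of the cubic rules out anything smaller).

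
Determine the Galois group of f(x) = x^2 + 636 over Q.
Gal(K/Q) = Z/2Z (cyclic of order 2)

x^2 + 636 is irreducible over Q since -636 is not a rational square. The splitting field Q(sqrt(-636)) has degree 2 over Q, and its unique nontrivial automorphism is sqrt(-636) ↦ -sqrt(-636). Hence Gal(Q(sqrt(-636))/Q) = Z/2Z.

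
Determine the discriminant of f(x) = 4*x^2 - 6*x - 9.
Δ = 180

For a quadratic a x^2 + b x + c the discriminant is Δ = b^2 - 4ac = (-6)^2 - 4*(4)*(-9) = 36 - (-144) = 180.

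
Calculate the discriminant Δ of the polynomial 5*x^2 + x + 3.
Δ = -59

For a quadratic a x^2 + b x + c the discriminant is Δ = b^2 - 4ac = (1)^2 - 4*(5)*(3) = 1 - (60) = -59.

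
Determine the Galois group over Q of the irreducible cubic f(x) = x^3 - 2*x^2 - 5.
Gal(K/Q) = S_3 (symmetric group of order 6)

Compute the discriminant of x^3 + (-2)*x^2 + (0)*x + (-5): Δ = -835. Since Δ is not a rational square, the Galois group is not contained in A_3; it must be the full S_3 (irreducibility of the cubic rules out anything smaller).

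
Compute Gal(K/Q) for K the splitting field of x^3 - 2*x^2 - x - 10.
Gal(K/Q) = S_3 (symmetric group of order 6)

Compute the discriminant of x^3 + (-2)*x^2 + (-1)*x + (-10): Δ = -3372. Since Δ is not a rational square, the Galois group is not contained in A_3; it must be the full S_3 (irreducibility of the cubic rules out anything smaller).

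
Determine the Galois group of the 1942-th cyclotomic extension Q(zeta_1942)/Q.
|Gal(Q(zeta_1942)/Q)| = phi(1942) = 970; group ≅ (Z/1942Z)^* ≅ Z/970Z

The n-th cyclotomic polynomial Φ_1942(x) is the minimal polynomial of zeta_1942 over Q and has degree phi(1942) = 970. So Q(zeta_1942) is a degree-970 Galois extension with Galois group (Z/1942Z)^*. By CRT, (Z/1942Z)^* ≅ (Z/2Z)^* × (Z/971Z)^*. Each prime-power unit group is (Z/2Z)^* ≅ trivial group (order 1); (Z/971Z)^* ≅ Z/970Z. Hence Gal(Q(zeta_1942)/Q) ≅ Z/970Z.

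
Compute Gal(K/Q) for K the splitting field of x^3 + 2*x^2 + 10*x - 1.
Gal(K/Q) = S_3 (symmetric group of order 6)

Compute the discriminant of x^3 + (2)*x^2 + (10)*x + (-1): Δ = -3955. Since Δ is not a rational square, the Galois group is not contained in A_3; it must be the full S_3 (irreducibility of the cubic rules out anything smaller).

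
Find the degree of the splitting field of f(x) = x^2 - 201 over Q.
[K:Q] = 2

The polynomial x^2 - 201 is irreducible over Q since 201 is not a perfect square. Its splitting field is Q(sqrt(201)), which has degree 2 over Q.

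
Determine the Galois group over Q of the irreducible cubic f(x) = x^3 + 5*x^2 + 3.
Gal(K/Q) = S_3 (symmetric group of order 6)

Compute the discriminant of x^3 + (5)*x^2 + (0)*x + (3): Δ = -1743. Since Δ is not a rational square, the Galois group is not contained in A_3; it must be the full S_3 (irreducibility of the cubic rules out anything smaller).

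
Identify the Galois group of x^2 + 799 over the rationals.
Gal(K/Q) = Z/2Z (cyclic of order 2)

x^2 + 799 is irreducible over Q since -799 is not a rational square. The splitting field Q(sqrt(-799)) has degree 2 over Q, and its unique nontrivial automorphism is sqrt(-799) ↦ -sqrt(-799). Hence Gal(Q(sqrt(-799))/Q) = Z/2Z.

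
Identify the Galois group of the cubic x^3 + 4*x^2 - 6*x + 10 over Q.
Gal(K/Q) = S_3 (symmetric group of order 6)

Compute the discriminant of x^3 + (4)*x^2 + (-6)*x + (10): Δ = -8140. Since Δ is not a rational square, the Galois group is not contained in A_3; it must be the full S_3 (irreducibility of the cubic rules out anything smaller).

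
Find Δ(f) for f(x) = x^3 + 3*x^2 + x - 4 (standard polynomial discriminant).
Δ = -211

For x^3 + a x^2 + b x + c the discriminant is Δ = 18 a b c - 4 a^3 c + a^2 b^2 - 4 b^3 - 27 c^2.
Plug a = 3, b = 1, c = -4:
  18*(3)*(1)*(-4) - 4*(3)^3*(-4) + (3)^2*(1)^2 - 4*(1)^3 - 27*(-4)^2
  = -216 + (432) + 9 + (-4) + (-432)
  = -211.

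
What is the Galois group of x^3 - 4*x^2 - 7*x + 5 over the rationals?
Gal(K/Q) = S_3 (symmetric group of order 6)

Compute the discriminant of x^3 + (-4)*x^2 + (-7)*x + (5): Δ = 5281. Since Δ is not a rational square, the Galois group is not contained in A_3; it must be the full S_3 (irreducibility of the cubic rules out anything smaller).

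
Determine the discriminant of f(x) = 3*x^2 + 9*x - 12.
Δ = 225

For a quadratic a x^2 + b x + c the discriminant is Δ = b^2 - 4ac = (9)^2 - 4*(3)*(-12) = 81 - (-144) = 225.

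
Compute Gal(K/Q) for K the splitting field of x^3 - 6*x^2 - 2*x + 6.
Gal(K/Q) = S_3 (symmetric group of order 6)

Compute the discriminant of x^3 + (-6)*x^2 + (-2)*x + (6): Δ = 5684. Since Δ is not a rational square, the Galois group is not contained in A_3; it must be the full S_3 (irreducibility of the cubic rules out anything smaller).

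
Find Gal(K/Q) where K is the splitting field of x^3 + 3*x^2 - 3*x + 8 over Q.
Gal(K/Q) = S_3 (symmetric group of order 6)

Compute the discriminant of x^3 + (3)*x^2 + (-3)*x + (8): Δ = -3699. Since Δ is not a rational square, the Galois group is not contained in A_3; it must be the full S_3 (irreducibility of the cubic rules out anything smaller).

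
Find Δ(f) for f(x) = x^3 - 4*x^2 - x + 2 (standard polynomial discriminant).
Δ = 568

For x^3 + a x^2 + b x + c the discriminant is Δ = 18 a b c - 4 a^3 c + a^2 b^2 - 4 b^3 - 27 c^2.
Plug a = -4, b = -1, c = 2:
  18*(-4)*(-1)*(2) - 4*(-4)^3*(2) + (-4)^2*(-1)^2 - 4*(-1)^3 - 27*(2)^2
  = 144 + (512) + 16 + (4) + (-108)
  = 568.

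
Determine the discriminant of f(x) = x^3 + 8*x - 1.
Δ = -2075

For a depressed cubic x^3 + p x + q the discriminant is Δ = -4 p^3 - 27 q^2 = -4*(8)^3 - 27*(-1)^2 = -2048 - 27 = -2075.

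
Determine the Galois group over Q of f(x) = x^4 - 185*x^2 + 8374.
Gal(K/Q) = V_4 (Klein four-group, Z/2Z × Z/2Z)

f factors as (x^2 - 106)(x^2 - 79), so the splitting field is K = Q(sqrt(106), sqrt(79)). The elements 106, 79, 8374 are all non-squares in Q, so sqrt(106) and sqrt(79) generate independent quadratic extensions. Thus [K:Q] = 4 and Gal(K/Q) is generated by the two order-2 automorphisms sqrt(106) ↦ -sqrt(106) and sqrt(79) ↦ -sqrt(79), giving V_4.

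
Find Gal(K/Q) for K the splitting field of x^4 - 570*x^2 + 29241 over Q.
Gal(K/Q) = Z/2Z (cyclic of order 2)

f factors as (x^2 - 513)(x^2 - 57), so the splitting field is K = Q(sqrt(513), sqrt(57)). The squarefree part of 513 is 57 and the squarefree part of 57 is also 57, so sqrt(513) and sqrt(57) are both rational multiples of sqrt(57). Hence Q(sqrt(513)) = Q(sqrt(57)) = Q(sqrt(57)), and the splitting field collapses to a single degree-2 extension with Galois group Z/2Z.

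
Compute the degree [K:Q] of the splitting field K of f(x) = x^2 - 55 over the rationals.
[K:Q] = 2

The polynomial x^2 - 55 is irreducible over Q since 55 is not a perfect square. Its splitting field is Q(sqrt(55)), which has degree 2 over Q.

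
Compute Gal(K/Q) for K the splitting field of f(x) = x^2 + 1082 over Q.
Gal(K/Q) = Z/2Z (cyclic of order 2)

x^2 + 1082 is irreducible over Q since -1082 is not a rational square. The splitting field Q(sqrt(-1082)) has degree 2 over Q, and its unique nontrivial automorphism is sqrt(-1082) ↦ -sqrt(-1082). Hence Gal(Q(sqrt(-1082))/Q) = Z/2Z.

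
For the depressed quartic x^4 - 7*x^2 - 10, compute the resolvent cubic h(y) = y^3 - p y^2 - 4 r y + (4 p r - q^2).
h(y) = y^3 + 7*y^2 + 40*y + 280

Identify coefficients: p = -7, q = 0, r = -10.
Plug into h(y) = y^3 - p y^2 - 4 r y + (4 p r - q^2):
  h(y) = y^3 - (-7) y^2 - 4*(-10) y + (4*(-7)*(-10) - (0)^2)
       = y^3 + (7) y^2 + (40) y + (280).
Simplifying: h(y) = y^3 + 7*y^2 + 40*y + 280.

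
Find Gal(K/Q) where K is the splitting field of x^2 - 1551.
Gal(K/Q) = Z/2Z (cyclic of order 2)

x^2 - 1551 is irreducible over Q since 1551 is not a rational square. The splitting field Q(sqrt(1551)) has degree 2 over Q, and its unique nontrivial automorphism is sqrt(1551) ↦ -sqrt(1551). Hence Gal(Q(sqrt(1551))/Q) = Z/2Z.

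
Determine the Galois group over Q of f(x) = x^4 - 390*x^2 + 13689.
Gal(K/Q) = Z/2Z (cyclic of order 2)

f factors as (x^2 - 351)(x^2 - 39), so the splitting field is K = Q(sqrt(351), sqrt(39)). The squarefree part of 351 is 39 and the squarefree part of 39 is also 39, so sqrt(351) and sqrt(39) are both rational multiples of sqrt(39). Hence Q(sqrt(351)) = Q(sqrt(39)) = Q(sqrt(39)), and the splitting field collapses to a single degree-2 extension with Galois group Z/2Z.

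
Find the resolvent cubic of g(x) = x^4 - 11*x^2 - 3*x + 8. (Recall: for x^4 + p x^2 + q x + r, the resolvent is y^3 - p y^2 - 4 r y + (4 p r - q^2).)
h(y) = y^3 + 11*y^2 - 32*y - 361

Identify coefficients: p = -11, q = -3, r = 8.
Plug into h(y) = y^3 - p y^2 - 4 r y + (4 p r - q^2):
  h(y) = y^3 - (-11) y^2 - 4*(8) y + (4*(-11)*(8) - (-3)^2)
       = y^3 + (11) y^2 + (-32) y + (-361).
Simplifying: h(y) = y^3 + 11*y^2 - 32*y - 361.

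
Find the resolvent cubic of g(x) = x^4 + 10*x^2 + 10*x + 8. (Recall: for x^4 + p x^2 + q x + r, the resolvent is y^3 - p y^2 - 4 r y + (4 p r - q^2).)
h(y) = y^3 - 10*y^2 - 32*y + 220

Identify coefficients: p = 10, q = 10, r = 8.
Plug into h(y) = y^3 - p y^2 - 4 r y + (4 p r - q^2):
  h(y) = y^3 - (10) y^2 - 4*(8) y + (4*(10)*(8) - (10)^2)
       = y^3 + (-10) y^2 + (-32) y + (220).
Simplifying: h(y) = y^3 - 10*y^2 - 32*y + 220.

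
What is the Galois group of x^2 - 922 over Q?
Gal(K/Q) = Z/2Z (cyclic of order 2)

x^2 - 922 is irreducible over Q since 922 is not a rational square. The splitting field Q(sqrt(922)) has degree 2 over Q, and its unique nontrivial automorphism is sqrt(922) ↦ -sqrt(922). Hence Gal(Q(sqrt(922))/Q) = Z/2Z.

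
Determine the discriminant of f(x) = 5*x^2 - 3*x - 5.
Δ = 109

For a quadratic a x^2 + b x + c the discriminant is Δ = b^2 - 4ac = (-3)^2 - 4*(5)*(-5) = 9 - (-100) = 109.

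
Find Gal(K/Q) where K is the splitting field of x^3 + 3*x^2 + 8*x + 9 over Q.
Gal(K/Q) = S_3 (symmetric group of order 6)

Compute the discriminant of x^3 + (3)*x^2 + (8)*x + (9): Δ = -743. Since Δ is not a rational square, the Galois group is not contained in A_3; it must be the full S_3 (irreducibility of the cubic rules out anything smaller).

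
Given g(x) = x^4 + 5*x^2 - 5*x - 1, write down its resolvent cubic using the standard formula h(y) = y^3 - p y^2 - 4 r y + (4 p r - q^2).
h(y) = y^3 - 5*y^2 + 4*y - 45

Identify coefficients: p = 5, q = -5, r = -1.
Plug into h(y) = y^3 - p y^2 - 4 r y + (4 p r - q^2):
  h(y) = y^3 - (5) y^2 - 4*(-1) y + (4*(5)*(-1) - (-5)^2)
       = y^3 + (-5) y^2 + (4) y + (-45).
Simplifying: h(y) = y^3 - 5*y^2 + 4*y - 45.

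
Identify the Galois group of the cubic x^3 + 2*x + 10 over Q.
Gal(K/Q) = S_3 (symmetric group of order 6)

Compute the discriminant of x^3 + (0)*x^2 + (2)*x + (10): Δ = -2732. Since Δ is not a rational square, the Galois group is not contained in A_3; it must be the full S_3 (irreducibility of the cubic rules out anything smaller).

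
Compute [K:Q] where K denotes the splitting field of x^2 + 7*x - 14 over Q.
[K:Q] = 2

The discriminant of x^2 + (7)*x + (-14) is b^2 - 4c = 49 - (-56) = 105. Since 105 is not a perfect square in Q, the polynomial is irreducible over Q. Its two roots generate a degree-2 extension, so [K:Q] = 2.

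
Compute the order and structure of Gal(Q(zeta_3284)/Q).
|Gal(Q(zeta_3284)/Q)| = phi(3284) = 1640; group ≅ (Z/3284Z)^* ≅ Z/2Z × Z/820Z

The n-th cyclotomic polynomial Φ_3284(x) is the minimal polynomial of zeta_3284 over Q and has degree phi(3284) = 1640. So Q(zeta_3284) is a degree-1640 Galois extension with Galois group (Z/3284Z)^*. By CRT, (Z/3284Z)^* ≅ (Z/4Z)^* × (Z/821Z)^*. Each prime-power unit group is (Z/4Z)^* ≅ Z/2Z; (Z/821Z)^* ≅ Z/820Z. Hence Gal(Q(zeta_3284)/Q) ≅ Z/2Z × Z/820Z.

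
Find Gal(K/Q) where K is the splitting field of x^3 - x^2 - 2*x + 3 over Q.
Gal(K/Q) = S_3 (symmetric group of order 6)

Compute the discriminant of x^3 + (-1)*x^2 + (-2)*x + (3): Δ = -87. Since Δ is not a rational square, the Galois group is not contained in A_3; it must be the full S_3 (irreducibility of the cubic rules out anything smaller).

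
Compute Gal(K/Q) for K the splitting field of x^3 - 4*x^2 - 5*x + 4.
Gal(K/Q) = S_3 (symmetric group of order 6)

Compute the discriminant of x^3 + (-4)*x^2 + (-5)*x + (4): Δ = 2932. Since Δ is not a rational square, the Galois group is not contained in A_3; it must be the full S_3 (irreducibility of the cubic rules out anything smaller).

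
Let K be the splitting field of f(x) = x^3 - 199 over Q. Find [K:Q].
[K:Q] = 6

x^3 - 199 has one real root r = 199^(1/3) and two complex roots r*zeta_3, r*zeta_3^2 where zeta_3 = e^(2*pi*i/3). The splitting field is Q(r, zeta_3). [Q(r):Q] = 3 and [Q(zeta_3):Q] = 2 with gcd = 1, so [Q(r, zeta_3):Q] = 3 * 2 = 6.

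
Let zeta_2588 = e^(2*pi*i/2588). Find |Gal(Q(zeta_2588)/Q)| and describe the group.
|Gal(Q(zeta_2588)/Q)| = phi(2588) = 1292; group ≅ (Z/2588Z)^* ≅ Z/2Z × Z/646Z

The n-th cyclotomic polynomial Φ_2588(x) is the minimal polynomial of zeta_2588 over Q and has degree phi(2588) = 1292. So Q(zeta_2588) is a degree-1292 Galois extension with Galois group (Z/2588Z)^*. By CRT, (Z/2588Z)^* ≅ (Z/4Z)^* × (Z/647Z)^*. Each prime-power unit group is (Z/4Z)^* ≅ Z/2Z; (Z/647Z)^* ≅ Z/646Z. Hence Gal(Q(zeta_2588)/Q) ≅ Z/2Z × Z/646Z.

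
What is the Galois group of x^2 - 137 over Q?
Gal(K/Q) = Z/2Z (cyclic of order 2)

x^2 - 137 is irreducible over Q since 137 is not a rational square. The splitting field Q(sqrt(137)) has degree 2 over Q, and its unique nontrivial automorphism is sqrt(137) ↦ -sqrt(137). Hence Gal(Q(sqrt(137))/Q) = Z/2Z.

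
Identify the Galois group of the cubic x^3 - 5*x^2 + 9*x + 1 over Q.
Gal(K/Q) = S_3 (symmetric group of order 6)

Compute the discriminant of x^3 + (-5)*x^2 + (9)*x + (1): Δ = -1228. Since Δ is not a rational square, the Galois group is not contained in A_3; it must be the full S_3 (irreducibility of the cubic rules out anything smaller).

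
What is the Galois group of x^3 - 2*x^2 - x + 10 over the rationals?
Gal(K/Q) = S_3 (symmetric group of order 6)

Compute the discriminant of x^3 + (-2)*x^2 + (-1)*x + (10): Δ = -2012. Since Δ is not a rational square, the Galois group is not contained in A_3; it must be the full S_3 (irreducibility of the cubic rules out anything smaller).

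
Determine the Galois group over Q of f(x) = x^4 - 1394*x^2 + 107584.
Gal(K/Q) = Z/2Z (cyclic of order 2)

f factors as (x^2 - 1312)(x^2 - 82), so the splitting field is K = Q(sqrt(1312), sqrt(82)). The squarefree part of 1312 is 82 and the squarefree part of 82 is also 82, so sqrt(1312) and sqrt(82) are both rational multiples of sqrt(82). Hence Q(sqrt(1312)) = Q(sqrt(82)) = Q(sqrt(82)), and the splitting field collapses to a single degree-2 extension with Galois group Z/2Z.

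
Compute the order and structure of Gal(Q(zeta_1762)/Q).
|Gal(Q(zeta_1762)/Q)| = phi(1762) = 880; group ≅ (Z/1762Z)^* ≅ Z/880Z

The n-th cyclotomic polynomial Φ_1762(x) is the minimal polynomial of zeta_1762 over Q and has degree phi(1762) = 880. So Q(zeta_1762) is a degree-880 Galois extension with Galois group (Z/1762Z)^*. By CRT, (Z/1762Z)^* ≅ (Z/2Z)^* × (Z/881Z)^*. Each prime-power unit group is (Z/2Z)^* ≅ trivial group (order 1); (Z/881Z)^* ≅ Z/880Z. Hence Gal(Q(zeta_1762)/Q) ≅ Z/880Z.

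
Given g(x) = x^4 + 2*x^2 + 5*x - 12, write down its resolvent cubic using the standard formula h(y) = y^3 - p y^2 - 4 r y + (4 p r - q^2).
h(y) = y^3 - 2*y^2 + 48*y - 121

Identify coefficients: p = 2, q = 5, r = -12.
Plug into h(y) = y^3 - p y^2 - 4 r y + (4 p r - q^2):
  h(y) = y^3 - (2) y^2 - 4*(-12) y + (4*(2)*(-12) - (5)^2)
       = y^3 + (-2) y^2 + (48) y + (-121).
Simplifying: h(y) = y^3 - 2*y^2 + 48*y - 121.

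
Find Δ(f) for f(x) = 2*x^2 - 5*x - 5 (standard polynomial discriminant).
Δ = 65

For a quadratic a x^2 + b x + c the discriminant is Δ = b^2 - 4ac = (-5)^2 - 4*(2)*(-5) = 25 - (-40) = 65.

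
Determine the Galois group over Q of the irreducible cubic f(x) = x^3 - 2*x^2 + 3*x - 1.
Gal(K/Q) = S_3 (symmetric group of order 6)

Compute the discriminant of x^3 + (-2)*x^2 + (3)*x + (-1): Δ = -23. Since Δ is not a rational square, the Galois group is not contained in A_3; it must be the full S_3 (irreducibility of the cubic rules out anything smaller).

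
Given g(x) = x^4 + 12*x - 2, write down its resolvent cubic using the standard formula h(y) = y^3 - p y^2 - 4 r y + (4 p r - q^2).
h(y) = y^3 + 8*y - 144

Identify coefficients: p = 0, q = 12, r = -2.
Plug into h(y) = y^3 - p y^2 - 4 r y + (4 p r - q^2):
  h(y) = y^3 - (0) y^2 - 4*(-2) y + (4*(0)*(-2) - (12)^2)
       = y^3 + (0) y^2 + (8) y + (-144).
Simplifying: h(y) = y^3 + 8*y - 144.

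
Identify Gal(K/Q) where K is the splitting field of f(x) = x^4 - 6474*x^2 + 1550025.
Gal(K/Q) = Z/2Z (cyclic of order 2)

f factors as (x^2 - 6225)(x^2 - 249), so the splitting field is K = Q(sqrt(6225), sqrt(249)). The squarefree part of 6225 is 249 and the squarefree part of 249 is also 249, so sqrt(6225) and sqrt(249) are both rational multiples of sqrt(249). Hence Q(sqrt(6225)) = Q(sqrt(249)) = Q(sqrt(249)), and the splitting field collapses to a single degree-2 extension with Galois group Z/2Z.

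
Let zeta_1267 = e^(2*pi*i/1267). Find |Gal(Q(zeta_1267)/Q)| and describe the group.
|Gal(Q(zeta_1267)/Q)| = phi(1267) = 1080; group ≅ (Z/1267Z)^* ≅ Z/6Z × Z/180Z

The n-th cyclotomic polynomial Φ_1267(x) is the minimal polynomial of zeta_1267 over Q and has degree phi(1267) = 1080. So Q(zeta_1267) is a degree-1080 Galois extension with Galois group (Z/1267Z)^*. By CRT, (Z/1267Z)^* ≅ (Z/7Z)^* × (Z/181Z)^*. Each prime-power unit group is (Z/7Z)^* ≅ Z/6Z; (Z/181Z)^* ≅ Z/180Z. Hence Gal(Q(zeta_1267)/Q) ≅ Z/6Z × Z/180Z.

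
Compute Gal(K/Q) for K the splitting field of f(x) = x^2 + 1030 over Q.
Gal(K/Q) = Z/2Z (cyclic of order 2)

x^2 + 1030 is irreducible over Q since -1030 is not a rational square. The splitting field Q(sqrt(-1030)) has degree 2 over Q, and its unique nontrivial automorphism is sqrt(-1030) ↦ -sqrt(-1030). Hence Gal(Q(sqrt(-1030))/Q) = Z/2Z.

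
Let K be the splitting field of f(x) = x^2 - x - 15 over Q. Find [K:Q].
[K:Q] = 2

The discriminant of x^2 + (-1)*x + (-15) is b^2 - 4c = 1 - (-60) = 61. Since 61 is not a perfect square in Q, the polynomial is irreducible over Q. Its two roots generate a degree-2 extension, so [K:Q] = 2.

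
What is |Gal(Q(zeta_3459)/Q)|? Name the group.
|Gal(Q(zeta_3459)/Q)| = phi(3459) = 2304; group ≅ (Z/3459Z)^* ≅ Z/2Z × Z/1152Z

The n-th cyclotomic polynomial Φ_3459(x) is the minimal polynomial of zeta_3459 over Q and has degree phi(3459) = 2304. So Q(zeta_3459) is a degree-2304 Galois extension with Galois group (Z/3459Z)^*. By CRT, (Z/3459Z)^* ≅ (Z/3Z)^* × (Z/1153Z)^*. Each prime-power unit group is (Z/3Z)^* ≅ Z/2Z; (Z/1153Z)^* ≅ Z/1152Z. Hence Gal(Q(zeta_3459)/Q) ≅ Z/2Z × Z/1152Z.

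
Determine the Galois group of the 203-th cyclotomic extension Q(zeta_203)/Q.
|Gal(Q(zeta_203)/Q)| = phi(203) = 168; group ≅ (Z/203Z)^* ≅ Z/6Z × Z/28Z

The n-th cyclotomic polynomial Φ_203(x) is the minimal polynomial of zeta_203 over Q and has degree phi(203) = 168. So Q(zeta_203) is a degree-168 Galois extension with Galois group (Z/203Z)^*. By CRT, (Z/203Z)^* ≅ (Z/7Z)^* × (Z/29Z)^*. Each prime-power unit group is (Z/7Z)^* ≅ Z/6Z; (Z/29Z)^* ≅ Z/28Z. Hence Gal(Q(zeta_203)/Q) ≅ Z/6Z × Z/28Z.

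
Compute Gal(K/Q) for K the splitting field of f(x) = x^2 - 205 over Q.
Gal(K/Q) = Z/2Z (cyclic of order 2)

x^2 - 205 is irreducible over Q since 205 is not a rational square. The splitting field Q(sqrt(205)) has degree 2 over Q, and its unique nontrivial automorphism is sqrt(205) ↦ -sqrt(205). Hence Gal(Q(sqrt(205))/Q) = Z/2Z.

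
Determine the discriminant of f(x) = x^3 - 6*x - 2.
Δ = 756

For a depressed cubic x^3 + p x + q the discriminant is Δ = -4 p^3 - 27 q^2 = -4*(-6)^3 - 27*(-2)^2 = 864 - 108 = 756.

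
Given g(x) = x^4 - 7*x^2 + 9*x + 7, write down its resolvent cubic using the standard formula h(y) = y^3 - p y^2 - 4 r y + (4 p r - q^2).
h(y) = y^3 + 7*y^2 - 28*y - 277

Identify coefficients: p = -7, q = 9, r = 7.
Plug into h(y) = y^3 - p y^2 - 4 r y + (4 p r - q^2):
  h(y) = y^3 - (-7) y^2 - 4*(7) y + (4*(-7)*(7) - (9)^2)
       = y^3 + (7) y^2 + (-28) y + (-277).
Simplifying: h(y) = y^3 + 7*y^2 - 28*y - 277.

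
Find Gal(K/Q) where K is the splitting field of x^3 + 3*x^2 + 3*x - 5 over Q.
Gal(K/Q) = S_3 (symmetric group of order 6)

Compute the discriminant of x^3 + (3)*x^2 + (3)*x + (-5): Δ = -972. Since Δ is not a rational square, the Galois group is not contained in A_3; it must be the full S_3 (irreducibility of the cubic rules out anything smaller).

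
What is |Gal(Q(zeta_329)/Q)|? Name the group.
|Gal(Q(zeta_329)/Q)| = phi(329) = 276; group ≅ (Z/329Z)^* ≅ Z/6Z × Z/46Z

The n-th cyclotomic polynomial Φ_329(x) is the minimal polynomial of zeta_329 over Q and has degree phi(329) = 276. So Q(zeta_329) is a degree-276 Galois extension with Galois group (Z/329Z)^*. By CRT, (Z/329Z)^* ≅ (Z/7Z)^* × (Z/47Z)^*. Each prime-power unit group is (Z/7Z)^* ≅ Z/6Z; (Z/47Z)^* ≅ Z/46Z. Hence Gal(Q(zeta_329)/Q) ≅ Z/6Z × Z/46Z.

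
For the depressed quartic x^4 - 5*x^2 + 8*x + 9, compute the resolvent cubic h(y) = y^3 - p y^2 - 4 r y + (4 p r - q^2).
h(y) = y^3 + 5*y^2 - 36*y - 244

Identify coefficients: p = -5, q = 8, r = 9.
Plug into h(y) = y^3 - p y^2 - 4 r y + (4 p r - q^2):
  h(y) = y^3 - (-5) y^2 - 4*(9) y + (4*(-5)*(9) - (8)^2)
       = y^3 + (5) y^2 + (-36) y + (-244).
Simplifying: h(y) = y^3 + 5*y^2 - 36*y - 244.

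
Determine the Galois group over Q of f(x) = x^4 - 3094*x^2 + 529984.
Gal(K/Q) = Z/2Z (cyclic of order 2)

f factors as (x^2 - 2912)(x^2 - 182), so the splitting field is K = Q(sqrt(2912), sqrt(182)). The squarefree part of 2912 is 182 and the squarefree part of 182 is also 182, so sqrt(2912) and sqrt(182) are both rational multiples of sqrt(182). Hence Q(sqrt(2912)) = Q(sqrt(182)) = Q(sqrt(182)), and the splitting field collapses to a single degree-2 extension with Galois group Z/2Z.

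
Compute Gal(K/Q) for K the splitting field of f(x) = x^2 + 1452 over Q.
Gal(K/Q) = Z/2Z (cyclic of order 2)

x^2 + 1452 is irreducible over Q since -1452 is not a rational square. The splitting field Q(sqrt(-1452)) has degree 2 over Q, and its unique nontrivial automorphism is sqrt(-1452) ↦ -sqrt(-1452). Hence Gal(Q(sqrt(-1452))/Q) = Z/2Z.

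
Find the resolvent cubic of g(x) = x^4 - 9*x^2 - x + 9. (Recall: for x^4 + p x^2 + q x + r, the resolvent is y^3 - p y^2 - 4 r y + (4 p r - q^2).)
h(y) = y^3 + 9*y^2 - 36*y - 325

Identify coefficients: p = -9, q = -1, r = 9.
Plug into h(y) = y^3 - p y^2 - 4 r y + (4 p r - q^2):
  h(y) = y^3 - (-9) y^2 - 4*(9) y + (4*(-9)*(9) - (-1)^2)
       = y^3 + (9) y^2 + (-36) y + (-325).
Simplifying: h(y) = y^3 + 9*y^2 - 36*y - 325.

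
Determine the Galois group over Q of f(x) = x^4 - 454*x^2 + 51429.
Gal(K/Q) = V_4 (Klein four-group, Z/2Z × Z/2Z)

f factors as (x^2 - 217)(x^2 - 237), so the splitting field is K = Q(sqrt(217), sqrt(237)). The elements 217, 237, 51429 are all non-squares in Q, so sqrt(217) and sqrt(237) generate independent quadratic extensions. Thus [K:Q] = 4 and Gal(K/Q) is generated by the two order-2 automorphisms sqrt(217) ↦ -sqrt(217) and sqrt(237) ↦ -sqrt(237), giving V_4.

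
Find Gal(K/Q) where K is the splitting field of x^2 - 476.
Gal(K/Q) = Z/2Z (cyclic of order 2)

x^2 - 476 is irreducible over Q since 476 is not a rational square. The splitting field Q(sqrt(476)) has degree 2 over Q, and its unique nontrivial automorphism is sqrt(476) ↦ -sqrt(476). Hence Gal(Q(sqrt(476))/Q) = Z/2Z.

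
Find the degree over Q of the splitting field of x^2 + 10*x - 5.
[K:Q] = 2

The discriminant of x^2 + (10)*x + (-5) is b^2 - 4c = 100 - (-20) = 120. Since 120 is not a perfect square in Q, the polynomial is irreducible over Q. Its two roots generate a degree-2 extension, so [K:Q] = 2.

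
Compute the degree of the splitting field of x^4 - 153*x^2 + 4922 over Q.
[K:Q] = 4

f factors as (x^2 - 107)(x^2 - 46); the splitting field is K = Q(sqrt(107), sqrt(46)). Since 107, 46, and 4922 are all non-squares in Q, the three subfields Q(sqrt(107)), Q(sqrt(46)), Q(sqrt(4922)) are distinct degree-2 extensions, so [K:Q] = 4 (Klein four Galois group).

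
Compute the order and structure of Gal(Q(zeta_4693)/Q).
|Gal(Q(zeta_4693)/Q)| = phi(4693) = 4104; group ≅ (Z/4693Z)^* ≅ Z/12Z × Z/342Z

The n-th cyclotomic polynomial Φ_4693(x) is the minimal polynomial of zeta_4693 over Q and has degree phi(4693) = 4104. So Q(zeta_4693) is a degree-4104 Galois extension with Galois group (Z/4693Z)^*. By CRT, (Z/4693Z)^* ≅ (Z/13Z)^* × (Z/361Z)^*. Each prime-power unit group is (Z/13Z)^* ≅ Z/12Z; (Z/361Z)^* ≅ Z/342Z. Hence Gal(Q(zeta_4693)/Q) ≅ Z/12Z × Z/342Z.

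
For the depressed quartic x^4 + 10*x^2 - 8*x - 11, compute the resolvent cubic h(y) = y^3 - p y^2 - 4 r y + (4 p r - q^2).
h(y) = y^3 - 10*y^2 + 44*y - 504

Identify coefficients: p = 10, q = -8, r = -11.
Plug into h(y) = y^3 - p y^2 - 4 r y + (4 p r - q^2):
  h(y) = y^3 - (10) y^2 - 4*(-11) y + (4*(10)*(-11) - (-8)^2)
       = y^3 + (-10) y^2 + (44) y + (-504).
Simplifying: h(y) = y^3 - 10*y^2 + 44*y - 504.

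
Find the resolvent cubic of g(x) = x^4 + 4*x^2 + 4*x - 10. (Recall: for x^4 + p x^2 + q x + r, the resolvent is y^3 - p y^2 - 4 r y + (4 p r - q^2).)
h(y) = y^3 - 4*y^2 + 40*y - 176

Identify coefficients: p = 4, q = 4, r = -10.
Plug into h(y) = y^3 - p y^2 - 4 r y + (4 p r - q^2):
  h(y) = y^3 - (4) y^2 - 4*(-10) y + (4*(4)*(-10) - (4)^2)
       = y^3 + (-4) y^2 + (40) y + (-176).
Simplifying: h(y) = y^3 - 4*y^2 + 40*y - 176.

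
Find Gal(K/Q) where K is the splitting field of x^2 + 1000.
Gal(K/Q) = Z/2Z (cyclic of order 2)

x^2 + 1000 is irreducible over Q since -1000 is not a rational square. The splitting field Q(sqrt(-1000)) has degree 2 over Q, and its unique nontrivial automorphism is sqrt(-1000) ↦ -sqrt(-1000). Hence Gal(Q(sqrt(-1000))/Q) = Z/2Z.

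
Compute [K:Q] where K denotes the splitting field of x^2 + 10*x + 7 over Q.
[K:Q] = 2

The discriminant of x^2 + (10)*x + (7) is b^2 - 4c = 100 - (28) = 72. Since 72 is not a perfect square in Q, the polynomial is irreducible over Q. Its two roots generate a degree-2 extension, so [K:Q] = 2.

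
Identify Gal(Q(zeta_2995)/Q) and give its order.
|Gal(Q(zeta_2995)/Q)| = phi(2995) = 2392; group ≅ (Z/2995Z)^* ≅ Z/4Z × Z/598Z

The n-th cyclotomic polynomial Φ_2995(x) is the minimal polynomial of zeta_2995 over Q and has degree phi(2995) = 2392. So Q(zeta_2995) is a degree-2392 Galois extension with Galois group (Z/2995Z)^*. By CRT, (Z/2995Z)^* ≅ (Z/5Z)^* × (Z/599Z)^*. Each prime-power unit group is (Z/5Z)^* ≅ Z/4Z; (Z/599Z)^* ≅ Z/598Z. Hence Gal(Q(zeta_2995)/Q) ≅ Z/4Z × Z/598Z.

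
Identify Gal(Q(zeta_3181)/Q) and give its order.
|Gal(Q(zeta_3181)/Q)| = phi(3181) = 3180; group ≅ (Z/3181Z)^* ≅ Z/3180Z

The n-th cyclotomic polynomial Φ_3181(x) is the minimal polynomial of zeta_3181 over Q and has degree phi(3181) = 3180. So Q(zeta_3181) is a degree-3180 Galois extension with Galois group (Z/3181Z)^*. (Z/3181Z)^* is cyclic since 3181 is an odd prime power (or 4). Hence Gal(Q(zeta_3181)/Q) ≅ Z/3180Z.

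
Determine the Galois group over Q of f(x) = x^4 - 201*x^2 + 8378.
Gal(K/Q) = V_4 (Klein four-group, Z/2Z × Z/2Z)

f factors as (x^2 - 59)(x^2 - 142), so the splitting field is K = Q(sqrt(59), sqrt(142)). The elements 59, 142, 8378 are all non-squares in Q, so sqrt(59) and sqrt(142) generate independent quadratic extensions. Thus [K:Q] = 4 and Gal(K/Q) is generated by the two order-2 automorphisms sqrt(59) ↦ -sqrt(59) and sqrt(142) ↦ -sqrt(142), giving V_4.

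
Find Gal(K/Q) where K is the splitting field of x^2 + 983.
Gal(K/Q) = Z/2Z (cyclic of order 2)

x^2 + 983 is irreducible over Q since -983 is not a rational square. The splitting field Q(sqrt(-983)) has degree 2 over Q, and its unique nontrivial automorphism is sqrt(-983) ↦ -sqrt(-983). Hence Gal(Q(sqrt(-983))/Q) = Z/2Z.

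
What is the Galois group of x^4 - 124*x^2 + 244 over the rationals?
Gal(K/Q) = V_4 (Klein four-group, Z/2Z × Z/2Z)

f factors as (x^2 - 2)(x^2 - 122), so the splitting field is K = Q(sqrt(2), sqrt(122)). The elements 2, 122, 244 are all non-squares in Q, so sqrt(2) and sqrt(122) generate independent quadratic extensions. Thus [K:Q] = 4 and Gal(K/Q) is generated by the two order-2 automorphisms sqrt(2) ↦ -sqrt(2) and sqrt(122) ↦ -sqrt(122), giving V_4.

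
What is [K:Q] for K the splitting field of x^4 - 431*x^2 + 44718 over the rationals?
[K:Q] = 4

f factors as (x^2 - 257)(x^2 - 174); the splitting field is K = Q(sqrt(257), sqrt(174)). Since 257, 174, and 44718 are all non-squares in Q, the three subfields Q(sqrt(257)), Q(sqrt(174)), Q(sqrt(44718)) are distinct degree-2 extensions, so [K:Q] = 4 (Klein four Galois group).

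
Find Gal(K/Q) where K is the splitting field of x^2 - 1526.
Gal(K/Q) = Z/2Z (cyclic of order 2)

x^2 - 1526 is irreducible over Q since 1526 is not a rational square. The splitting field Q(sqrt(1526)) has degree 2 over Q, and its unique nontrivial automorphism is sqrt(1526) ↦ -sqrt(1526). Hence Gal(Q(sqrt(1526))/Q) = Z/2Z.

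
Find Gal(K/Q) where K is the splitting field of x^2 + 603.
Gal(K/Q) = Z/2Z (cyclic of order 2)

x^2 + 603 is irreducible over Q since -603 is not a rational square. The splitting field Q(sqrt(-603)) has degree 2 over Q, and its unique nontrivial automorphism is sqrt(-603) ↦ -sqrt(-603). Hence Gal(Q(sqrt(-603))/Q) = Z/2Z.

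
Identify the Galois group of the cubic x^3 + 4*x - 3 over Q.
Gal(K/Q) = S_3 (symmetric group of order 6)

Compute the discriminant of x^3 + (0)*x^2 + (4)*x + (-3): Δ = -499. Since Δ is not a rational square, the Galois group is not contained in A_3; it must be the full S_3 (irreducibility of the cubic rules out anything smaller).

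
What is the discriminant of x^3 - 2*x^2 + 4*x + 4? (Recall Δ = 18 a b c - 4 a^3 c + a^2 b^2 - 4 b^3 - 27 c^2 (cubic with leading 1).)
Δ = -1072

For x^3 + a x^2 + b x + c the discriminant is Δ = 18 a b c - 4 a^3 c + a^2 b^2 - 4 b^3 - 27 c^2.
Plug a = -2, b = 4, c = 4:
  18*(-2)*(4)*(4) - 4*(-2)^3*(4) + (-2)^2*(4)^2 - 4*(4)^3 - 27*(4)^2
  = -576 + (128) + 64 + (-256) + (-432)
  = -1072.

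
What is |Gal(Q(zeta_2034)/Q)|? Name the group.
|Gal(Q(zeta_2034)/Q)| = phi(2034) = 672; group ≅ (Z/2034Z)^* ≅ Z/6Z × Z/112Z

The n-th cyclotomic polynomial Φ_2034(x) is the minimal polynomial of zeta_2034 over Q and has degree phi(2034) = 672. So Q(zeta_2034) is a degree-672 Galois extension with Galois group (Z/2034Z)^*. By CRT, (Z/2034Z)^* ≅ (Z/2Z)^* × (Z/9Z)^* × (Z/113Z)^*. Each prime-power unit group is (Z/2Z)^* ≅ trivial group (order 1); (Z/9Z)^* ≅ Z/6Z; (Z/113Z)^* ≅ Z/112Z. Hence Gal(Q(zeta_2034)/Q) ≅ Z/6Z × Z/112Z.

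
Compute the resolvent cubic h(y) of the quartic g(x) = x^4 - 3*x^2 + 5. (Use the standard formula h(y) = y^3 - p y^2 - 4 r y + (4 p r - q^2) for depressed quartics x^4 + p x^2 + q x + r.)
h(y) = y^3 + 3*y^2 - 20*y - 60

Identify coefficients: p = -3, q = 0, r = 5.
Plug into h(y) = y^3 - p y^2 - 4 r y + (4 p r - q^2):
  h(y) = y^3 - (-3) y^2 - 4*(5) y + (4*(-3)*(5) - (0)^2)
       = y^3 + (3) y^2 + (-20) y + (-60).
Simplifying: h(y) = y^3 + 3*y^2 - 20*y - 60.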